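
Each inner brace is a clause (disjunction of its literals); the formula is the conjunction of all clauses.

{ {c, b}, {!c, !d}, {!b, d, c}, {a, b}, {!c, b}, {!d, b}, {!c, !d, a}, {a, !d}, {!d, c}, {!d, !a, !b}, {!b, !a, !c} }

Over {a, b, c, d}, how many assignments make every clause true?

There are 2^4 = 16 truth assignments over (a, b, c, d).
Split on b. With b = true, the clauses containing b are satisfied and !b drops from the rest; 1 of the 2^3 = 8 assignments to the other variables satisfy what remains.
With b = false, by the same count on the reduced clause set, 0 assignments work.
(One model: a=F, b=T, c=T, d=F.)
Total: 1 + 0 = 1.

1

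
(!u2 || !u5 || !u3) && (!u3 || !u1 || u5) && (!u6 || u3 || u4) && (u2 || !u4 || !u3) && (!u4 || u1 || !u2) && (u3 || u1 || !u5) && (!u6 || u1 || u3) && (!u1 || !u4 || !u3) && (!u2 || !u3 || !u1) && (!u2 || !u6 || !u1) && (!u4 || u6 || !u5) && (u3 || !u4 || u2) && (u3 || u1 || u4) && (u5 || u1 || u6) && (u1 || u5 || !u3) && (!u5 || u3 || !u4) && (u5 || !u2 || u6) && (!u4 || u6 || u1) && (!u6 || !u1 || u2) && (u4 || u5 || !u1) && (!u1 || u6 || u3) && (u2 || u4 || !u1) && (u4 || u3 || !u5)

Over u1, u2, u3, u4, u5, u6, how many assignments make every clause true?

2

There are 2^6 = 64 truth assignments over (u1, u2, u3, u4, u5, u6).
Split on u5. With u5 = true, the clauses containing u5 are satisfied and !u5 drops from the rest; 2 of the 2^5 = 32 assignments to the other variables satisfy what remains.
With u5 = false, by the same count on the reduced clause set, 0 assignments work.
(One model: u1=F, u2=F, u3=T, u4=F, u5=T, u6=F.)
Total: 2 + 0 = 2.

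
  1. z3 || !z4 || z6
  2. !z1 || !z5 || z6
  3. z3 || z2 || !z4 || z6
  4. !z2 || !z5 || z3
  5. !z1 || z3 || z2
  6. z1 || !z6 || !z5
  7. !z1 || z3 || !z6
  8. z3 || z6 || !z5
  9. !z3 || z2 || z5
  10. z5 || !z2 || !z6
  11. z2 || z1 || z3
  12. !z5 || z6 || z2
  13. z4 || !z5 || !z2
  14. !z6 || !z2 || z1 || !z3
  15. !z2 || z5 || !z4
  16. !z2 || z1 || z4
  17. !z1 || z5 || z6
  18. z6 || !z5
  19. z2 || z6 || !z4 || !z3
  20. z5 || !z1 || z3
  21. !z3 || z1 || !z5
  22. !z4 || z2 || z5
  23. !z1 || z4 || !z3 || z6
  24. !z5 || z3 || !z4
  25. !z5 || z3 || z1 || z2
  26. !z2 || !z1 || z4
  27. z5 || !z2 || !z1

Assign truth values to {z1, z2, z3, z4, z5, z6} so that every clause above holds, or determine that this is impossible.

z1 ↦ true, z2 ↦ false, z3 ↦ true, z4 ↦ true, z5 ↦ true, z6 ↦ true

Branch on z6: set z6 = true.
Branch on z1: set z1 = true.
(z3) alone gives z3 = true.
Branch on z2: set z2 = false.
(z5) alone gives z5 = true.
Every clause is now satisfied; z4 is unconstrained.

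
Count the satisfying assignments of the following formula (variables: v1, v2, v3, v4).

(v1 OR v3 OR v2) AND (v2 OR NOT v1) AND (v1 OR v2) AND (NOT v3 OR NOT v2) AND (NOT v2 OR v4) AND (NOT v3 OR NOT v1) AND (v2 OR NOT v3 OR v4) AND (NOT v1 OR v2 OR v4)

There are 2^4 = 16 truth assignments over (v1, v2, v3, v4).
Split on v3. With v3 = true, the clauses containing v3 are satisfied and NOT v3 drops from the rest; 0 of the 2^3 = 8 assignments to the other variables satisfy what remains.
With v3 = false, by the same count on the reduced clause set, 2 assignments work.
(One model: v1=F, v2=T, v3=F, v4=T.)
Total: 0 + 2 = 2.

2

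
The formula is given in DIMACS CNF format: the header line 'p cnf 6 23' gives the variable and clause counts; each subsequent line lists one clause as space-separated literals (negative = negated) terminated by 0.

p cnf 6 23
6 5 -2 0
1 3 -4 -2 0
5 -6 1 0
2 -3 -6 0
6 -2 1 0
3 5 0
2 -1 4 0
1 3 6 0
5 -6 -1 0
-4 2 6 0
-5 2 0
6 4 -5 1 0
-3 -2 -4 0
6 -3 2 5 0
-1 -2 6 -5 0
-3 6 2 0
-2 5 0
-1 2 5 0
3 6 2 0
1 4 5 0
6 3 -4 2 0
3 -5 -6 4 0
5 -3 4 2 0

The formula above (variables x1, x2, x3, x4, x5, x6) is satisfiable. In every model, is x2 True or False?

Suppose x2 = False.
From the singleton clause (¬x5), x5 = False.
From the singleton clause (x3), x3 = True.
From the singleton clause (¬x6), x6 = False.
That conflicts with the unit clause (x6).
So every satisfying assignment has x2 = True.

True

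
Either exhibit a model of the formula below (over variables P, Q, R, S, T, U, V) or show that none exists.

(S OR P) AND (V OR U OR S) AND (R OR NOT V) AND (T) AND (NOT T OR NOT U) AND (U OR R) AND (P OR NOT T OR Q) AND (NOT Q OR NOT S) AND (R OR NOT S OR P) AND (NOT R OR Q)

(T) alone gives T = true.
(NOT U) alone gives U = false.
(R) alone gives R = true.
(Q) alone gives Q = true.
(NOT S) alone gives S = false.
(P) alone gives P = true.
(V) alone gives V = true.
Every clause now holds.

P: true; Q: true; R: true; S: false; T: true; U: false; V: true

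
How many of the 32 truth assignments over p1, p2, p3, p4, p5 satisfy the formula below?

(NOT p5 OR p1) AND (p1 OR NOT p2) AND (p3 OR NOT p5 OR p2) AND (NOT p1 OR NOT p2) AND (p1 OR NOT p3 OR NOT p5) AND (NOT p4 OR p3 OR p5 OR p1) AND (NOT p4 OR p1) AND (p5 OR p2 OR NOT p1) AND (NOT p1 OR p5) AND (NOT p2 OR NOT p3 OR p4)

There are 2^5 = 32 truth assignments over (p1, p2, p3, p4, p5).
Split on p5. With p5 = true, the clauses containing p5 are satisfied and NOT p5 drops from the rest; 2 of the 2^4 = 16 assignments to the other variables satisfy what remains.
With p5 = false, by the same count on the reduced clause set, 2 assignments work.
(One model: p1=F, p2=F, p3=F, p4=F, p5=F.)
Total: 2 + 2 = 4.

4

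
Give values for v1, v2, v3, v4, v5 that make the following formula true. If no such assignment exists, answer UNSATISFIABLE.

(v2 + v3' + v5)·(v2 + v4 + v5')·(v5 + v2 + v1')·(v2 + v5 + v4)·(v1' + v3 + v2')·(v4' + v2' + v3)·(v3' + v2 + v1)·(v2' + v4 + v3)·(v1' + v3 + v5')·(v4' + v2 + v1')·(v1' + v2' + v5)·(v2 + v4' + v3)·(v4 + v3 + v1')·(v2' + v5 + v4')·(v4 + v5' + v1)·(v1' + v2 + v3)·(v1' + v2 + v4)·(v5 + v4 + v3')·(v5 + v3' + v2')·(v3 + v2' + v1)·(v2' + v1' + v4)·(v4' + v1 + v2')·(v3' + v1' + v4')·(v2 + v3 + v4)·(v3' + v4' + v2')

UNSATISFIABLE

Try v2 = 1.
Try v1 = 0.
The clause (v3) is unit, so v3 = 1.
The clause (v5) is unit, so v5 = 1.
The clause (v4) is unit, so v4 = 1.
But (v4') is also a unit clause — contradiction.
Backtrack on v1: now try v1 = 1.
The clause (v3) is unit, so v3 = 1.
The clause (v5) is unit, so v5 = 1.
The clause (v4) is unit, so v4 = 1.
But (v4') is also a unit clause — contradiction.
Both values of v1 lead to a conflict.
Backtrack on v2: now try v2 = 0.
Try v3 = 0.
The clause (v4') is unit, so v4 = 0.
But (v4) is also a unit clause — contradiction.
Backtrack on v3: now try v3 = 1.
The clause (v5) is unit, so v5 = 1.
The clause (v4) is unit, so v4 = 1.
The clause (v1) is unit, so v1 = 1.
But (v1') is also a unit clause — contradiction.
Both values of v3 lead to a conflict.
Both values of v2 lead to a conflict.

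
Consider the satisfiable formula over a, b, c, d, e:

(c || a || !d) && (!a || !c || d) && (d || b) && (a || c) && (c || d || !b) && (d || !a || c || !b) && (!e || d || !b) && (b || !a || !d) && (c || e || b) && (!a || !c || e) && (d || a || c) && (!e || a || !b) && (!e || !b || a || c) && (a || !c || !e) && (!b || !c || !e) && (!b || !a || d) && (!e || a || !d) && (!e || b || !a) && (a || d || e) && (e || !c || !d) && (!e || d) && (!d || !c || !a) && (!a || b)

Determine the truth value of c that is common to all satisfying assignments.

Suppose c = true.
Branch on a: set a = false.
Unit clause (!e) forces e = false.
Unit clause (d) forces d = true.
Now (!d) is unsatisfied and unit — conflict.
Backtrack on a: now try a = true.
Unit clause (d) forces d = true.
Now (!d) is unsatisfied and unit — conflict.
Both values of a lead to a conflict.
So every satisfying assignment has c = False.

False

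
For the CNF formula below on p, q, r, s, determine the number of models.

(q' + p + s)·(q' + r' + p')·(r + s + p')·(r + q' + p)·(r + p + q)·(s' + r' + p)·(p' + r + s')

There are 2^4 = 16 truth assignments over (p, q, r, s).
Check each against the 7 clauses (columns in the order p, q, r, s):
  F F F F  ✗ fails (r + p + q)
  F F F T  ✗ fails (r + p + q)
  F F T F  ✓ satisfies all
  F F T T  ✗ fails (s' + r' + p)
  F T F F  ✗ fails (q' + p + s)
  F T F T  ✗ fails (r + q' + p)
  F T T F  ✗ fails (q' + p + s)
  F T T T  ✗ fails (s' + r' + p)
  T F F F  ✗ fails (r + s + p')
  T F F T  ✗ fails (p' + r + s')
  T F T F  ✓ satisfies all
  T F T T  ✓ satisfies all
  T T F F  ✗ fails (r + s + p')
  T T F T  ✗ fails (p' + r + s')
  T T T F  ✗ fails (q' + r' + p')
  T T T T  ✗ fails (q' + r' + p')
3 of the 16 rows are models.

3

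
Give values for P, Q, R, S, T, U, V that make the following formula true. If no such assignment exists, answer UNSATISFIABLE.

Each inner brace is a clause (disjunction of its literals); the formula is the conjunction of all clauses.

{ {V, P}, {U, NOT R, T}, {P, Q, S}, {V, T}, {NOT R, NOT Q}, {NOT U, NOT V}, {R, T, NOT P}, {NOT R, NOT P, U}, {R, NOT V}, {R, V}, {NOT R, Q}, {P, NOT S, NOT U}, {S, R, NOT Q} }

Suppose V = true.
(NOT U) alone gives U = false.
(R) alone gives R = true.
(T) alone gives T = true.
(NOT Q) alone gives Q = false.
That conflicts with the unit clause (Q).
So V must be the other value — set V = false.
(P) alone gives P = true.
(T) alone gives T = true.
(R) alone gives R = true.
(NOT Q) alone gives Q = false.
That conflicts with the unit clause (Q).
Either choice for V ends in contradiction.

UNSATISFIABLE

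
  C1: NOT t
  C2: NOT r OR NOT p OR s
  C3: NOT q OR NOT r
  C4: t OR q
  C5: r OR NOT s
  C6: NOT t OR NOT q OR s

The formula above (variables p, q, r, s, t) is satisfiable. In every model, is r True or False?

False

Suppose r = true.
(NOT t) alone gives t = false.
(NOT q) alone gives q = false.
But (q) is also a unit clause — contradiction.
So every satisfying assignment has r = False.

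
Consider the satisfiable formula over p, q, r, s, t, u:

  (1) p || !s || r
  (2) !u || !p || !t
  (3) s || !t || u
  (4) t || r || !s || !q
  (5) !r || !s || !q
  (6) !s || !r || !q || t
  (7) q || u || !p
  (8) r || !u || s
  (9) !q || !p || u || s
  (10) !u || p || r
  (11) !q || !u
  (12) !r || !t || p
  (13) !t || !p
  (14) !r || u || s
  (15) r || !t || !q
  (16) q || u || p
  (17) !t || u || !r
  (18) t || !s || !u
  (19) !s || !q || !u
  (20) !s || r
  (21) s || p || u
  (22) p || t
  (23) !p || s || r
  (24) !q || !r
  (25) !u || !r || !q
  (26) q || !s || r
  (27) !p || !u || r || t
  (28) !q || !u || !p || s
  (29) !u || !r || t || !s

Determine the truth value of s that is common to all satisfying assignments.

Suppose s = true.
The clause (r) is unit, so r = true.
The clause (!q) is unit, so q = false.
Branch on u: set u = true.
The clause (t) is unit, so t = true.
The clause (!p) is unit, so p = false.
But (p) is also a unit clause — contradiction.
So u must be the other value — set u = false.
The clause (!p) is unit, so p = false.
But (p) is also a unit clause — contradiction.
Either choice for u ends in contradiction.
So every satisfying assignment has s = False.

False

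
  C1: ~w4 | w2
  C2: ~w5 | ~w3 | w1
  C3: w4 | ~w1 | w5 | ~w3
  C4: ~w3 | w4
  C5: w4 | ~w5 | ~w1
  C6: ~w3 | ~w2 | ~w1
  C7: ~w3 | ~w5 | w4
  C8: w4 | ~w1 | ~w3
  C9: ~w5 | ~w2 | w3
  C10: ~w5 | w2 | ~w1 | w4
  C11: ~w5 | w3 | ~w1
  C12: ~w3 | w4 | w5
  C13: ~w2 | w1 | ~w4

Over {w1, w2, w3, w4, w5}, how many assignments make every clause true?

There are 2^5 = 32 truth assignments over (w1, w2, w3, w4, w5).
Split on w1. With w1 = 1, the clauses containing w1 are satisfied and ~w1 drops from the rest; 3 of the 2^4 = 16 assignments to the other variables satisfy what remains.
With w1 = 0, by the same count on the reduced clause set, 3 assignments work.
Total: 3 + 3 = 6.

6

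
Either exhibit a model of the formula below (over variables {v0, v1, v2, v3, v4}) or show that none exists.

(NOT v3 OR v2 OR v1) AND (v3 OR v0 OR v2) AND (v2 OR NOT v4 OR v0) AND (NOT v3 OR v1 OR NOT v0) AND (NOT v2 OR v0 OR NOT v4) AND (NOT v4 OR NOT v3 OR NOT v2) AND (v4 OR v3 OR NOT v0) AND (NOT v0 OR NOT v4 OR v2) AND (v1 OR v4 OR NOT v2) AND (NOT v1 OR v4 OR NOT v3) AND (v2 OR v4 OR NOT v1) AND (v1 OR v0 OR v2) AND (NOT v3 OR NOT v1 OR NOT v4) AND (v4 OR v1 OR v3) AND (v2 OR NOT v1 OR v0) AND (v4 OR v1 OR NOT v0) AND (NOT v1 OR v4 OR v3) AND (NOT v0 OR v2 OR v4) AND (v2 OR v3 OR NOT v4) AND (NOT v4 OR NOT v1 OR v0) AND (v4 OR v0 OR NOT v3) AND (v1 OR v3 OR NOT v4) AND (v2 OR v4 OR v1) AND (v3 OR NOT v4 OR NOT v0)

UNSATISFIABLE

Try v3 = false.
Try v0 = true.
The clause (v4) is unit, so v4 = true.
But (NOT v4) is also a unit clause — contradiction.
Backtrack on v0: now try v0 = false.
The clause (v2) is unit, so v2 = true.
The clause (NOT v4) is unit, so v4 = false.
The clause (v1) is unit, so v1 = true.
But (NOT v1) is also a unit clause — contradiction.
Both values of v0 lead to a conflict.
Backtrack on v3: now try v3 = true.
Try v2 = true.
The clause (NOT v4) is unit, so v4 = false.
The clause (v1) is unit, so v1 = true.
But (NOT v1) is also a unit clause — contradiction.
Backtrack on v2: now try v2 = false.
The clause (v1) is unit, so v1 = true.
The clause (v4) is unit, so v4 = true.
But (NOT v4) is also a unit clause — contradiction.
Both values of v2 lead to a conflict.
Both values of v3 lead to a conflict.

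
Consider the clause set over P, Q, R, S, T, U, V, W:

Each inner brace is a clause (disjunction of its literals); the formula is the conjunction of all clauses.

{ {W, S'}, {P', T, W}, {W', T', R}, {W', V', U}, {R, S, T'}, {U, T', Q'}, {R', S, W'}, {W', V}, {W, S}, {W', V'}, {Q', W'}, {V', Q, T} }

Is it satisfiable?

Unsatisfiable

Try W = 1.
From the singleton clause (V), V = 1.
Now (V') is unsatisfied and unit — conflict.
Undo W and try W = 0.
From the singleton clause (S'), S = 0.
Now (S) is unsatisfied and unit — conflict.
Neither W = 1 nor W = 0 works.
No assignment satisfies every clause.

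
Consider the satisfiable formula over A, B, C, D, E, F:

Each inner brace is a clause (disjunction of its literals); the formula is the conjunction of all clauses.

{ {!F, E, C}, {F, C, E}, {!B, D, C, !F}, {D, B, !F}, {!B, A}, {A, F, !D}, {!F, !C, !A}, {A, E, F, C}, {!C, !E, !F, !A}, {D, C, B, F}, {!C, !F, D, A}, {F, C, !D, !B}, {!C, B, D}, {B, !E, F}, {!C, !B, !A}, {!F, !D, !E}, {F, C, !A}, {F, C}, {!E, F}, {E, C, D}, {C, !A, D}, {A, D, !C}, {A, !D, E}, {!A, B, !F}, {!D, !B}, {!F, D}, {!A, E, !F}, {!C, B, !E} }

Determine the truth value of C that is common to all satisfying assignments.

True

Suppose C = false.
The clause (F) is unit, so F = true.
The clause (E) is unit, so E = true.
The clause (!D) is unit, so D = false.
Now (D) is unsatisfied and unit — conflict.
So every satisfying assignment has C = True.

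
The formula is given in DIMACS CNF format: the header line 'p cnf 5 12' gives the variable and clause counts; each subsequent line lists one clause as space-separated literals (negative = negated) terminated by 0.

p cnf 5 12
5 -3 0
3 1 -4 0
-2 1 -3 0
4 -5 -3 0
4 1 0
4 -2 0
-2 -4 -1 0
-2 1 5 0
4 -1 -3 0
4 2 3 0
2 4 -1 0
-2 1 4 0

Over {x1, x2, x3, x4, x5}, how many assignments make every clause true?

There are 2^5 = 32 truth assignments over (x1, x2, x3, x4, x5).
Split on x1. With x1 = True, the clauses containing x1 are satisfied and ¬x1 drops from the rest; 3 of the 2^4 = 16 assignments to the other variables satisfy what remains.
With x1 = False, by the same count on the reduced clause set, 1 assignment works.
(One model: x1=F, x2=F, x3=T, x4=T, x5=T.)
Total: 3 + 1 = 4.

4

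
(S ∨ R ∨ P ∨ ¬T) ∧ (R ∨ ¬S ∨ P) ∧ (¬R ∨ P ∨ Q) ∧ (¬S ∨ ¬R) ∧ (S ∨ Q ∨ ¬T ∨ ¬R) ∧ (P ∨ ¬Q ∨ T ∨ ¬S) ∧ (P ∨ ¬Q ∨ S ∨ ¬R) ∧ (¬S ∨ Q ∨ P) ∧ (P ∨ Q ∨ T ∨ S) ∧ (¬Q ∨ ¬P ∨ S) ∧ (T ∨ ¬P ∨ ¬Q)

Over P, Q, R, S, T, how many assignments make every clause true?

7

There are 2^5 = 32 truth assignments over (P, Q, R, S, T).
Split on S. With S = True, the clauses containing S are satisfied and ¬S drops from the rest; 3 of the 2^4 = 16 assignments to the other variables satisfy what remains.
With S = False, by the same count on the reduced clause set, 4 assignments work.
Total: 3 + 4 = 7.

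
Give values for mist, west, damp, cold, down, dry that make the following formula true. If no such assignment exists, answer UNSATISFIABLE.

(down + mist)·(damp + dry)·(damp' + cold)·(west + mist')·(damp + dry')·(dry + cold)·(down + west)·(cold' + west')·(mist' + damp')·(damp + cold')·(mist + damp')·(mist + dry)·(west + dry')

UNSATISFIABLE

Branch on down: set down = 1.
Branch on damp: set damp = 1.
Unit clause (cold) forces cold = 1.
Unit clause (west') forces west = 0.
Unit clause (mist') forces mist = 0.
Now (mist) is unsatisfied and unit — conflict.
Backtrack on damp: now try damp = 0.
Unit clause (dry) forces dry = 1.
Now (dry') is unsatisfied and unit — conflict.
Either choice for damp ends in contradiction.
Backtrack on down: now try down = 0.
Unit clause (mist) forces mist = 1.
Unit clause (west) forces west = 1.
Unit clause (cold') forces cold = 0.
Unit clause (damp') forces damp = 0.
Unit clause (dry) forces dry = 1.
Now (dry') is unsatisfied and unit — conflict.
Either choice for down ends in contradiction.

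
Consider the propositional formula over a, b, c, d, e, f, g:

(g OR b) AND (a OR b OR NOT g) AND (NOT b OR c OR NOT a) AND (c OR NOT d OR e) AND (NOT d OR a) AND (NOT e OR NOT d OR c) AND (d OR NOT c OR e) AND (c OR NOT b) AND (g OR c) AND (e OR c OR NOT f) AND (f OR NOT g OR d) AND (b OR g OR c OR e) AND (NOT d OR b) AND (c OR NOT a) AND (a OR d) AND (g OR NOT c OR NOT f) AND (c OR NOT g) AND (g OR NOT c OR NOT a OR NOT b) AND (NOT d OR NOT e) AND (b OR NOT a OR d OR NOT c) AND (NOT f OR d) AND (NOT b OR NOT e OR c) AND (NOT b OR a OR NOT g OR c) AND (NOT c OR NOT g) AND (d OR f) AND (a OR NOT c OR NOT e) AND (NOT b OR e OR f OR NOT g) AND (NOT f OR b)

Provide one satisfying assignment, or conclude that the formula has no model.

UNSATISFIABLE

Case g = true:
From the singleton clause (c), c = true.
Now (NOT c) is unsatisfied and unit — conflict.
That branch fails; take g = false instead.
From the singleton clause (b), b = true.
From the singleton clause (c), c = true.
From the singleton clause (NOT f), f = false.
From the singleton clause (NOT a), a = false.
From the singleton clause (NOT d), d = false.
Now (d) is unsatisfied and unit — conflict.
Both values of g lead to a conflict.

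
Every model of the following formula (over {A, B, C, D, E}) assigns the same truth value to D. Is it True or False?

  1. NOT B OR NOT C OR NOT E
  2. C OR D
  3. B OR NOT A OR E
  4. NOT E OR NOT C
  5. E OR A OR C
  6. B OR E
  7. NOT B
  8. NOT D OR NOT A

True

Suppose D = false.
The clause (C) is unit, so C = true.
The clause (NOT E) is unit, so E = false.
The clause (B) is unit, so B = true.
But (NOT B) is also a unit clause — contradiction.
So every satisfying assignment has D = True.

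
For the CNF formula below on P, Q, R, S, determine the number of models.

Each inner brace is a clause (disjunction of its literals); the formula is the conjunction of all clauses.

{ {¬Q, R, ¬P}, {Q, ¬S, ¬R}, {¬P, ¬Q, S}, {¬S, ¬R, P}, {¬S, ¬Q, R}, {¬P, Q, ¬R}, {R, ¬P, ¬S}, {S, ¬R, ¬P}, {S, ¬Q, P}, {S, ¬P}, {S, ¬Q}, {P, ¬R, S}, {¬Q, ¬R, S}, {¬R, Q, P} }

There are 2^4 = 16 truth assignments over (P, Q, R, S).
Check each against the 14 clauses (columns in the order P, Q, R, S):
  F F F F  ✓ satisfies all
  F F F T  ✓ satisfies all
  F F T F  ✗ fails (P ∨ ¬R ∨ S)
  F F T T  ✗ fails (Q ∨ ¬S ∨ ¬R)
  F T F F  ✗ fails (S ∨ ¬Q ∨ P)
  F T F T  ✗ fails (¬S ∨ ¬Q ∨ R)
  F T T F  ✗ fails (S ∨ ¬Q ∨ P)
  F T T T  ✗ fails (¬S ∨ ¬R ∨ P)
  T F F F  ✗ fails (S ∨ ¬P)
  T F F T  ✗ fails (R ∨ ¬P ∨ ¬S)
  T F T F  ✗ fails (¬P ∨ Q ∨ ¬R)
  T F T T  ✗ fails (Q ∨ ¬S ∨ ¬R)
  T T F F  ✗ fails (¬Q ∨ R ∨ ¬P)
  T T F T  ✗ fails (¬Q ∨ R ∨ ¬P)
  T T T F  ✗ fails (¬P ∨ ¬Q ∨ S)
  T T T T  ✓ satisfies all
3 of the 16 rows are models.

3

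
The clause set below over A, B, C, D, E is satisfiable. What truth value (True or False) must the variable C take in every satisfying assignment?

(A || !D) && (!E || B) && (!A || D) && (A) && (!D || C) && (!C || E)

Suppose C = false.
From the singleton clause (A), A = true.
From the singleton clause (D), D = true.
Now (!D) is unsatisfied and unit — conflict.
So every satisfying assignment has C = True.

True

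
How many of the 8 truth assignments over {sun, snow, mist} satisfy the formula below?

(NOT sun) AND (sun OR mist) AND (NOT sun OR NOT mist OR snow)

There are 2^3 = 8 truth assignments over (sun, snow, mist).
Split on sun. With sun = true, the clauses containing sun are satisfied and NOT sun drops from the rest; 0 of the 2^2 = 4 assignments to the other variables satisfy what remains.
With sun = false, by the same count on the reduced clause set, 2 assignments work.
(One model: sun=F, snow=F, mist=T.)
Total: 0 + 2 = 2.

2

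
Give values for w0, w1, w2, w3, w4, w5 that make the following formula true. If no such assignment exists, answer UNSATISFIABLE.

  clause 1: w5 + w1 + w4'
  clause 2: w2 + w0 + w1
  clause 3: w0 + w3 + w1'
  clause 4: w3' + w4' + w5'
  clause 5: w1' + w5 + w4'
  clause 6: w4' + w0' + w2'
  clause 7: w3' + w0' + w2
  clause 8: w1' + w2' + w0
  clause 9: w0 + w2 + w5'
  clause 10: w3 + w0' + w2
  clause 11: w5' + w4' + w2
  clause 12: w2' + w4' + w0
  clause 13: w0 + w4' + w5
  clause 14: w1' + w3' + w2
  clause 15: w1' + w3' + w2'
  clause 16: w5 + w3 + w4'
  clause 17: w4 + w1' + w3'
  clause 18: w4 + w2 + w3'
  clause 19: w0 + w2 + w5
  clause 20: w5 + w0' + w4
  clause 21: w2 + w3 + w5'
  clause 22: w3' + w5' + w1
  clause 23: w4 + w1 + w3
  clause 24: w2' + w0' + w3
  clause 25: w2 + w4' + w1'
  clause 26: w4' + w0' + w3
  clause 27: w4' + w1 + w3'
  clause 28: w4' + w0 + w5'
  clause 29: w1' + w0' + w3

Branch on w5: set w5 = 0.
Branch on w1: set w1 = 0.
(w4') alone gives w4 = 0.
(w0') alone gives w0 = 0.
(w2) alone gives w2 = 1.
(w3) alone gives w3 = 1.
This assignment satisfies each clause.

w0 ↦ 0, w1 ↦ 0, w2 ↦ 1, w3 ↦ 1, w4 ↦ 0, w5 ↦ 0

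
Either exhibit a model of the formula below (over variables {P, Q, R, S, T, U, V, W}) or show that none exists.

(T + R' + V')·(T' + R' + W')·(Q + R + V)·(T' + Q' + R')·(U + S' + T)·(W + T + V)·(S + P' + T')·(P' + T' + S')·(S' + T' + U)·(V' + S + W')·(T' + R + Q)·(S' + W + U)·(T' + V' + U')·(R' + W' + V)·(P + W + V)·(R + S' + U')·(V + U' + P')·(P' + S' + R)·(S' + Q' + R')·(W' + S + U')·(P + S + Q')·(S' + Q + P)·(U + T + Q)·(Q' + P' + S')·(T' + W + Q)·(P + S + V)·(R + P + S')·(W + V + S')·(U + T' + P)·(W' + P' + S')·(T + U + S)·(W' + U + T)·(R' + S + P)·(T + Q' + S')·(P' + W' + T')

P ↦ 1, Q ↦ 0, R ↦ 0, S ↦ 0, T ↦ 0, U ↦ 1, V ↦ 1, W ↦ 0

Try T = 0.
Try R = 0.
Try Q = 0.
The clause (V) is unit, so V = 1.
The clause (U) is unit, so U = 1.
The clause (S') is unit, so S = 0.
The clause (W') is unit, so W = 0.
No clause remains; P is free.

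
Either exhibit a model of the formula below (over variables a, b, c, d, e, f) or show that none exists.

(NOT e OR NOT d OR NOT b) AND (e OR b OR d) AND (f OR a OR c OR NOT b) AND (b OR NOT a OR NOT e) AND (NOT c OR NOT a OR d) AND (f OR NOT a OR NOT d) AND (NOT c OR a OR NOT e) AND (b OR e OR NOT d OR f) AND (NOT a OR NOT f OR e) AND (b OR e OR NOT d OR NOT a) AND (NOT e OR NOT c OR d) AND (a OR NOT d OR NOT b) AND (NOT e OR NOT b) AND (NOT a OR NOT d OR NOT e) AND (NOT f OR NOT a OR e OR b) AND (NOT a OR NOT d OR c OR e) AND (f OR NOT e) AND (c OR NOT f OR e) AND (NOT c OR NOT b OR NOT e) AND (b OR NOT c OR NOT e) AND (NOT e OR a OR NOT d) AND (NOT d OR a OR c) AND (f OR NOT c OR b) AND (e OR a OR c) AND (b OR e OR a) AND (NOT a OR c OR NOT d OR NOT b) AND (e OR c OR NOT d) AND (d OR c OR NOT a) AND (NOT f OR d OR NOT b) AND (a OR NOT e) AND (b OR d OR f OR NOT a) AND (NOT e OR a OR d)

a: false,  b: true,  c: true,  d: false,  e: false,  f: false

Case e = false:
Case b = true:
Case a = false:
Unit clause (NOT d) forces d = false.
Unit clause (c) forces c = true.
Unit clause (NOT f) forces f = false.
All clauses are satisfied.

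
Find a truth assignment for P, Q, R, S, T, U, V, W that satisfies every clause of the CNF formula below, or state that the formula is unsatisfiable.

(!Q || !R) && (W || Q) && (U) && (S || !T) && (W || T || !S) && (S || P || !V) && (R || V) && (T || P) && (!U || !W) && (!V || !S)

P: true; Q: true; R: false; S: false; T: false; U: true; V: true; W: false

From the singleton clause (U), U = true.
From the singleton clause (!W), W = false.
From the singleton clause (Q), Q = true.
From the singleton clause (!R), R = false.
From the singleton clause (V), V = true.
From the singleton clause (!S), S = false.
From the singleton clause (!T), T = false.
From the singleton clause (P), P = true.
This assignment satisfies each clause.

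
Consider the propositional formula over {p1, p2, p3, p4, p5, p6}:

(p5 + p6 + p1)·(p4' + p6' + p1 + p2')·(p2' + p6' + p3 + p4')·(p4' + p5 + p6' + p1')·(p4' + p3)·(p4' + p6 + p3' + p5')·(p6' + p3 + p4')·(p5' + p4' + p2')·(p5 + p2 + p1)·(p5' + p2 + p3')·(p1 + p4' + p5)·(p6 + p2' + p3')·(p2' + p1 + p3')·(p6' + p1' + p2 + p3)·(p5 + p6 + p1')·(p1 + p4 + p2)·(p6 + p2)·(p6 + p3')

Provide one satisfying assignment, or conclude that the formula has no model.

Try p4 = 0.
Try p1 = 0.
Unit clause (p2) forces p2 = 1.
Unit clause (p3') forces p3 = 0.
Try p5 = 1.
Every clause is now satisfied; p6 is unconstrained.

p1 ↦ 0, p2 ↦ 1, p3 ↦ 0, p4 ↦ 0, p5 ↦ 1, p6 ↦ 1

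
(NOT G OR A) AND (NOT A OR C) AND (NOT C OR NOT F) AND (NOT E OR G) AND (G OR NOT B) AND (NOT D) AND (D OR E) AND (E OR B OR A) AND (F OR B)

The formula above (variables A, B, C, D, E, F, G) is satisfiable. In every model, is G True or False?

True

Suppose G = false.
Unit clause (NOT E) forces E = false.
Unit clause (NOT B) forces B = false.
Unit clause (NOT D) forces D = false.
But (D) is also a unit clause — contradiction.
So every satisfying assignment has G = True.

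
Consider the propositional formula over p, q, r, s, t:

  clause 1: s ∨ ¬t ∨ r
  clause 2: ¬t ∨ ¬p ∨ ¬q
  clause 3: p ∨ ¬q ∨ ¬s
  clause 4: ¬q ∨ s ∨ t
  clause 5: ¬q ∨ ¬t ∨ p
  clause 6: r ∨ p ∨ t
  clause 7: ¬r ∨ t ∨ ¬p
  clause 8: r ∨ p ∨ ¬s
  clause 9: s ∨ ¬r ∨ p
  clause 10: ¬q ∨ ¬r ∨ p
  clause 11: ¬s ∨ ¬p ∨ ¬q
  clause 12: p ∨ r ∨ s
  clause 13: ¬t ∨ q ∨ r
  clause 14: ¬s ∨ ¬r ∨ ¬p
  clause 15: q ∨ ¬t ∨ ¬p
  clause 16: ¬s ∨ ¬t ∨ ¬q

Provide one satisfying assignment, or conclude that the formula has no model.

p=False; q=False; r=True; s=True; t=False

Case s = True:
Case p = False:
From the singleton clause (¬q), q = False.
From the singleton clause (r), r = True.
Every clause is now satisfied; t is unconstrained.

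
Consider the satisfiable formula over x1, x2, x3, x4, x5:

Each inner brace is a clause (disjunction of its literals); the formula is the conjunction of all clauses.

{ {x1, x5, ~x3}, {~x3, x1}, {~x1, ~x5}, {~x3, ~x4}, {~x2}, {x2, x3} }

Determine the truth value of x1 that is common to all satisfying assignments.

True

Suppose x1 = 0.
The clause (~x3) is unit, so x3 = 0.
The clause (~x2) is unit, so x2 = 0.
That conflicts with the unit clause (x2).
So every satisfying assignment has x1 = True.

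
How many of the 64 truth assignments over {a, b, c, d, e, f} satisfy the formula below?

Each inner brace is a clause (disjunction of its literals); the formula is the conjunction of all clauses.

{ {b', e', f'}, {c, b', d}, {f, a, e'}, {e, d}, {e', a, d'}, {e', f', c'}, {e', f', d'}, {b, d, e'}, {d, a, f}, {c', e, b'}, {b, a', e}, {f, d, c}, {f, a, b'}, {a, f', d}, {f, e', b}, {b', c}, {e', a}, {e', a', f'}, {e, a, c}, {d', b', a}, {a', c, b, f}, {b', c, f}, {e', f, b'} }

2

There are 2^6 = 64 truth assignments over (a, b, c, d, e, f).
Split on a. With a = 1, the clauses containing a are satisfied and a' drops from the rest; 0 of the 2^5 = 32 assignments to the other variables satisfy what remains.
With a = 0, by the same count on the reduced clause set, 2 assignments work.
(One model: a=F, b=F, c=T, d=T, e=F, f=F.)
Total: 0 + 2 = 2.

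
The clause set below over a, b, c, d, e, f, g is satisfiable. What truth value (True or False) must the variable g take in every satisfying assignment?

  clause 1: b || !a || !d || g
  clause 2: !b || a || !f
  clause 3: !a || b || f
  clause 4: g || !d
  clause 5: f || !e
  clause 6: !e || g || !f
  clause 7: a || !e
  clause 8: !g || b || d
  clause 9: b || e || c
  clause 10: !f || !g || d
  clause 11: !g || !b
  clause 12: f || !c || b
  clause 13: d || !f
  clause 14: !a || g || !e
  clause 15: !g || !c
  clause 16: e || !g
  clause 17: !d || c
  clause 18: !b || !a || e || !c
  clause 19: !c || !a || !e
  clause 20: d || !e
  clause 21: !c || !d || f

Suppose g = true.
Unit clause (!b) forces b = false.
Unit clause (d) forces d = true.
Unit clause (!c) forces c = false.
But (c) is also a unit clause — contradiction.
So every satisfying assignment has g = False.

False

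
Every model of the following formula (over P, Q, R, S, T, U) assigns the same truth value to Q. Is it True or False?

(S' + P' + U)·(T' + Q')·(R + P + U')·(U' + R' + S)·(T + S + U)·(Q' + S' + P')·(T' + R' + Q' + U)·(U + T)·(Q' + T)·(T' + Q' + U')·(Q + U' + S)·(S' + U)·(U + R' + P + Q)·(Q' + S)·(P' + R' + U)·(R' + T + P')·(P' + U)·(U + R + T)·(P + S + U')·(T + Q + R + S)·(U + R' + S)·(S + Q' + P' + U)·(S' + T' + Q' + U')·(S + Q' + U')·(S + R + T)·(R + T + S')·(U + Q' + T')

Suppose Q = 1.
The clause (T') is unit, so T = 0.
But (T) is also a unit clause — contradiction.
So every satisfying assignment has Q = False.

False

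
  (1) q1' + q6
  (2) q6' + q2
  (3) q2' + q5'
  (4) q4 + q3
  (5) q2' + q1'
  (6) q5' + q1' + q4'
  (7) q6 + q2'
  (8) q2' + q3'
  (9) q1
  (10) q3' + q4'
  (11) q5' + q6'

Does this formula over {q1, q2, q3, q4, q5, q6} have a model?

No

From the singleton clause (q1), q1 = 1.
From the singleton clause (q6), q6 = 1.
From the singleton clause (q2), q2 = 1.
That conflicts with the unit clause (q2').
No assignment satisfies every clause.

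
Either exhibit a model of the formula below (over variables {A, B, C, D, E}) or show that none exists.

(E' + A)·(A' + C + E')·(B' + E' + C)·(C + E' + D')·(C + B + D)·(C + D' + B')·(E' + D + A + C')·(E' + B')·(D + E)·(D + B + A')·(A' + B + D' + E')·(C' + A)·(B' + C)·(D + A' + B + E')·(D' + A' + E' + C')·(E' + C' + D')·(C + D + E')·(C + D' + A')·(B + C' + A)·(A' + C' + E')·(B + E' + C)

A: 1,  B: 1,  C: 1,  D: 1,  E: 0

Suppose E = 0.
Unit clause (D) forces D = 1.
Suppose C = 1.
Unit clause (A) forces A = 1.
Every clause is now satisfied; B is unconstrained.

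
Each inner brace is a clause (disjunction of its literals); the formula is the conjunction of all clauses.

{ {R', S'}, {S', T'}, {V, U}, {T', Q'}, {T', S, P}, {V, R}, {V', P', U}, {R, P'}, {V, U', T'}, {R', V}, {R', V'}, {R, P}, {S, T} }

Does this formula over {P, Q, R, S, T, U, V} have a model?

No

Try R = 0.
From the singleton clause (V), V = 1.
From the singleton clause (P'), P = 0.
Now (P) is unsatisfied and unit — conflict.
Undo R and try R = 1.
From the singleton clause (S'), S = 0.
From the singleton clause (V), V = 1.
Now (V') is unsatisfied and unit — conflict.
Either choice for R ends in contradiction.
No assignment satisfies every clause.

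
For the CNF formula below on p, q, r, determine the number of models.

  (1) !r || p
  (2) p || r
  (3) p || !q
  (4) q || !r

There are 2^3 = 8 truth assignments over (p, q, r).
Split on q. With q = true, the clauses containing q are satisfied and !q drops from the rest; 2 of the 2^2 = 4 assignments to the other variables satisfy what remains.
With q = false, by the same count on the reduced clause set, 1 assignment works.
(One model: p=T, q=F, r=F.)
Total: 2 + 1 = 3.

3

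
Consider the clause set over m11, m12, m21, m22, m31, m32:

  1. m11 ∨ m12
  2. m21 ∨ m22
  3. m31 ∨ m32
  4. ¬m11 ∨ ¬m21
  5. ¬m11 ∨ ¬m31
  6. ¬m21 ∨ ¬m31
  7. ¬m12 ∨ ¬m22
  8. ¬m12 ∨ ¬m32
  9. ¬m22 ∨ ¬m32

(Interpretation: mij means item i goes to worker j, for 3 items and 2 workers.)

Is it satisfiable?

Branch on m11: set m11 = True.
(¬m21) alone gives m21 = False.
(m22) alone gives m22 = True.
(¬m31) alone gives m31 = False.
(m32) alone gives m32 = True.
But (¬m32) is also a unit clause — contradiction.
Undo m11 and try m11 = False.
(m12) alone gives m12 = True.
(¬m22) alone gives m22 = False.
(m21) alone gives m21 = True.
(¬m31) alone gives m31 = False.
(m32) alone gives m32 = True.
But (¬m32) is also a unit clause — contradiction.
Neither m11 = True nor m11 = False works.
No assignment satisfies every clause.

No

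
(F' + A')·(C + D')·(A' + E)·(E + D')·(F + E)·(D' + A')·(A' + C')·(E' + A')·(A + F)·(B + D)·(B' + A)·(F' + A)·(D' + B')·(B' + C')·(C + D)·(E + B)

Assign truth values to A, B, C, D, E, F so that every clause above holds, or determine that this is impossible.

Case F = 0:
Unit clause (E) forces E = 1.
Unit clause (A') forces A = 0.
But (A) is also a unit clause — contradiction.
Backtrack on F: now try F = 1.
Unit clause (A') forces A = 0.
But (A) is also a unit clause — contradiction.
Either choice for F ends in contradiction.

UNSATISFIABLE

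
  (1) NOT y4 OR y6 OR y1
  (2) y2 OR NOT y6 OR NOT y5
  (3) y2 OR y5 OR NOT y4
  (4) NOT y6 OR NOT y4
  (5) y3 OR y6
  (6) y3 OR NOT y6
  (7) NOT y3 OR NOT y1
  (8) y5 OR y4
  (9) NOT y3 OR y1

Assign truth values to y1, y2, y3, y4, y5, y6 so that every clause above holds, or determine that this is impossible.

Case y6 = false:
The clause (y3) is unit, so y3 = true.
The clause (NOT y1) is unit, so y1 = false.
Now (y1) is unsatisfied and unit — conflict.
So y6 must be the other value — set y6 = true.
The clause (NOT y4) is unit, so y4 = false.
The clause (y3) is unit, so y3 = true.
The clause (NOT y1) is unit, so y1 = false.
Now (y1) is unsatisfied and unit — conflict.
Neither y6 = true nor y6 = false works.

UNSATISFIABLE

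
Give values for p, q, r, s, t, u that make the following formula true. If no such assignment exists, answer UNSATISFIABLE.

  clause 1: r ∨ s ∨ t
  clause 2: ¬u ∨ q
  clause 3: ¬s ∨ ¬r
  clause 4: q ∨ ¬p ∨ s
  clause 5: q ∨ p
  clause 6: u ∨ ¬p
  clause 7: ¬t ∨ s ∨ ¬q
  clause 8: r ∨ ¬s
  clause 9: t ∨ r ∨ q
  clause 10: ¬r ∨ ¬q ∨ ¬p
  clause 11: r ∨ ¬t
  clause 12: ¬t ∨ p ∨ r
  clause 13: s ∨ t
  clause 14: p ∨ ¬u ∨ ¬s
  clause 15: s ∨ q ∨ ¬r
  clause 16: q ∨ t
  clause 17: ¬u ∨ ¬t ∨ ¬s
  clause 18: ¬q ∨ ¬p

UNSATISFIABLE

Suppose u = False.
Unit clause (¬p) forces p = False.
Unit clause (q) forces q = True.
Suppose s = False.
Unit clause (¬t) forces t = False.
But (t) is also a unit clause — contradiction.
Undo s and try s = True.
Unit clause (¬r) forces r = False.
But (r) is also a unit clause — contradiction.
Neither s = True nor s = False works.
Undo u and try u = True.
Unit clause (q) forces q = True.
Unit clause (¬p) forces p = False.
Unit clause (¬s) forces s = False.
Unit clause (¬t) forces t = False.
But (t) is also a unit clause — contradiction.
Neither u = True nor u = False works.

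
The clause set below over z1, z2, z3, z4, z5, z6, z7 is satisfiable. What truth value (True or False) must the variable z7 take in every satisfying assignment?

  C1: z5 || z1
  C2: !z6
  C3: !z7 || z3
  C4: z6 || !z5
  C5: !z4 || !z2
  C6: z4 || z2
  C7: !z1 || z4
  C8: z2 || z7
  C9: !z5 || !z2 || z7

True

Suppose z7 = false.
The clause (!z6) is unit, so z6 = false.
The clause (!z5) is unit, so z5 = false.
The clause (z1) is unit, so z1 = true.
The clause (z4) is unit, so z4 = true.
The clause (!z2) is unit, so z2 = false.
But (z2) is also a unit clause — contradiction.
So every satisfying assignment has z7 = True.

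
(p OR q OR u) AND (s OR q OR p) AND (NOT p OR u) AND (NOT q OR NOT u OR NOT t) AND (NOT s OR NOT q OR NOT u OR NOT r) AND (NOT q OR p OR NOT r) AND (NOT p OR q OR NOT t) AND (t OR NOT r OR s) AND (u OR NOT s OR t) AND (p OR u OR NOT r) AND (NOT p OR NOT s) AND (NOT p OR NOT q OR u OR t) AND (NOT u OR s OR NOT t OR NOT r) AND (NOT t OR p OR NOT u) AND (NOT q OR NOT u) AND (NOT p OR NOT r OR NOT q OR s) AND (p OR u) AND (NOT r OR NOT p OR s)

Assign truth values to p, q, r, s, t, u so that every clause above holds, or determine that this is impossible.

p: false, q: false, r: true, s: true, t: false, u: true

Branch on p: set p = false.
(u) alone gives u = true.
(NOT t) alone gives t = false.
(NOT q) alone gives q = false.
(s) alone gives s = true.
All clauses hold; r can take either value.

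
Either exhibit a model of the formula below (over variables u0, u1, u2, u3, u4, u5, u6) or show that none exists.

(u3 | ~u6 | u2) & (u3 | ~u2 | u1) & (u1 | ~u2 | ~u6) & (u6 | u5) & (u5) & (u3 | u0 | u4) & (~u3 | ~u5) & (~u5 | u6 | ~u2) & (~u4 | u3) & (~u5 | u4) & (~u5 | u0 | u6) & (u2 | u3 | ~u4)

(u5) alone gives u5 = 1.
(~u3) alone gives u3 = 0.
(~u4) alone gives u4 = 0.
Now (u4) is unsatisfied and unit — conflict.

UNSATISFIABLE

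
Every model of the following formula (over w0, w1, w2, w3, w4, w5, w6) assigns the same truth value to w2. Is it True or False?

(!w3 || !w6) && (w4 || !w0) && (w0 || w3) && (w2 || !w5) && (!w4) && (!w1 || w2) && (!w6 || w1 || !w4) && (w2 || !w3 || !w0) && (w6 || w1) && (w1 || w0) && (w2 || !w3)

Suppose w2 = false.
Unit clause (!w5) forces w5 = false.
Unit clause (!w4) forces w4 = false.
Unit clause (!w0) forces w0 = false.
Unit clause (w3) forces w3 = true.
That conflicts with the unit clause (!w3).
So every satisfying assignment has w2 = True.

True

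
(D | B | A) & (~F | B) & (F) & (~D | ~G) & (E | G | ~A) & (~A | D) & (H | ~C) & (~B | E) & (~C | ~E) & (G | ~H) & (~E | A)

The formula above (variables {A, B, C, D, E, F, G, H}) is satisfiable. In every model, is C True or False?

Suppose C = 1.
(F) alone gives F = 1.
(B) alone gives B = 1.
(H) alone gives H = 1.
(E) alone gives E = 1.
Now (~E) is unsatisfied and unit — conflict.
So every satisfying assignment has C = False.

False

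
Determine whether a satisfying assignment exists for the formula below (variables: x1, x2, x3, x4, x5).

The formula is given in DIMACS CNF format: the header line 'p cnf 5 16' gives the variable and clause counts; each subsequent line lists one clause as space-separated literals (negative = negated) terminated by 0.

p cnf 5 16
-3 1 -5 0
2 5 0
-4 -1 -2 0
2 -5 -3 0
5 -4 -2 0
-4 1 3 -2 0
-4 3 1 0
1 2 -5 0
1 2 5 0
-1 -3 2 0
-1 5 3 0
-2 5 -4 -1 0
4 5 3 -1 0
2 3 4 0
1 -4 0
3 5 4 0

Case x2 = False:
(x5) alone gives x5 = True.
(¬x3) alone gives x3 = False.
(x1) alone gives x1 = True.
(x4) alone gives x4 = True.
All clauses are satisfied.
A satisfying assignment: x1 ↦ True,  x2 ↦ False,  x3 ↦ False,  x4 ↦ True,  x5 ↦ True.

Satisfiable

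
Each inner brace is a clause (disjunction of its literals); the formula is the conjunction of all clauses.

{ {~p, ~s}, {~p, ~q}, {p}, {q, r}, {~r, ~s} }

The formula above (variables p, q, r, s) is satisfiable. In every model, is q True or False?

False

Suppose q = 1.
Unit clause (~p) forces p = 0.
But (p) is also a unit clause — contradiction.
So every satisfying assignment has q = False.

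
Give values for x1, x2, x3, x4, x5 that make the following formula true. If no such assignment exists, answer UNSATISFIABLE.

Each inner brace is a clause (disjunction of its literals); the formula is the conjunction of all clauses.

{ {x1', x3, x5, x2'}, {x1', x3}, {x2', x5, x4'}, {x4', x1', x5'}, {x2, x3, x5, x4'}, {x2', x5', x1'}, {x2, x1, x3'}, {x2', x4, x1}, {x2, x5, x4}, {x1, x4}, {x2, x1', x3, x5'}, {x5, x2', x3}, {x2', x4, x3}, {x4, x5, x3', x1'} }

x1 ↦ 1,  x2 ↦ 0,  x3 ↦ 1,  x4 ↦ 0,  x5 ↦ 1

Branch on x1: set x1 = 1.
From the singleton clause (x3), x3 = 1.
Branch on x4: set x4 = 0.
From the singleton clause (x5), x5 = 1.
From the singleton clause (x2'), x2 = 0.
All clauses are satisfied.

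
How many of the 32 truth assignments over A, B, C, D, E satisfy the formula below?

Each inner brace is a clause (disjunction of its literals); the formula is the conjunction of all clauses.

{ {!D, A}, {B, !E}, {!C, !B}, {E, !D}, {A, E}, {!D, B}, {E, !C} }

5

There are 2^5 = 32 truth assignments over (A, B, C, D, E).
Split on A. With A = true, the clauses containing A are satisfied and !A drops from the rest; 4 of the 2^4 = 16 assignments to the other variables satisfy what remains.
With A = false, by the same count on the reduced clause set, 1 assignment works.
(One model: A=F, B=T, C=F, D=F, E=T.)
Total: 4 + 1 = 5.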